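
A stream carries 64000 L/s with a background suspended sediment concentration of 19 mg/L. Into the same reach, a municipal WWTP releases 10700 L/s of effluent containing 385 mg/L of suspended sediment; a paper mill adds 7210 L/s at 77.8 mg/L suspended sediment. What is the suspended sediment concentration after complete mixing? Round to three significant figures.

Flow-weighted average: C = (64000·19.00 + 10700·385.0 + 7210·77.80) / 81910 = 5896000/81910 = 71.99 mg/L.

72.0 mg/L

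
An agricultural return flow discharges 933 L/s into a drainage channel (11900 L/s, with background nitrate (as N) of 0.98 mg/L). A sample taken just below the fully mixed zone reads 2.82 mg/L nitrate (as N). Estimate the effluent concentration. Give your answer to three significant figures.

Mass balance: 11900·0.9800 + 933.0·Cₑ = 12830·2.820
→ Cₑ = (12830·2.820 − 11900·0.9800) / 933.0 = 26.29 mg/L.

26.3 mg/L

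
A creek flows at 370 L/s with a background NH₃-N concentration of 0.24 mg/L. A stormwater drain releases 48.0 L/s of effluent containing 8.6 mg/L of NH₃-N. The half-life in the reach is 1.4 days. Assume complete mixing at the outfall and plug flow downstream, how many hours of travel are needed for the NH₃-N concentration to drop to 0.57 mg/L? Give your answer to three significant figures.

36.1 h

Conservation of mass: C = (370.0·0.2400 + 48.00·8.600) / 418.0 = 501.6/418.0 = 1.200 mg/L.
Half-life 1.4 d → k = ln 2 / 1.4 = 0.4951 d⁻¹.
1.200·exp(−k·t) = 0.57 → t = ln(1.200/0.57)/k = 129900 s = 36.09 h.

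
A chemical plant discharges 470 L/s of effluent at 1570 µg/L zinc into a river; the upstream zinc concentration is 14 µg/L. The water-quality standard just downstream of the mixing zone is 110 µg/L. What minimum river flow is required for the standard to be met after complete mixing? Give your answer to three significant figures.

7150 L/s

Set C_mix = 110: (Q·14.00 + 470.0·1570) / (Q + 470.0) = 110
→ Q = 470.0·(1570 − 110)/(110 − 14.00) = 7148 L/s.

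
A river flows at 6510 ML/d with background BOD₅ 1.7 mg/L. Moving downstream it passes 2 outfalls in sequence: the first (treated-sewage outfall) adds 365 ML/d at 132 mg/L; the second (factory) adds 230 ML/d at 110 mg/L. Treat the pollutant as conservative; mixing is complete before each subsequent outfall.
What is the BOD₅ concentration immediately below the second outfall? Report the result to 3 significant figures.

11.9 mg/L

After outfall 1: Q = 6510 + 365.0 = 6875 ML/d; C = (6510·1.700 + 365.0·132.0)/6875 = 8.618 mg/L.
After outfall 2: Q = 6875 + 230.0 = 7105 ML/d; C = (6875·8.618 + 230.0·110.0)/7105 = 11.90 mg/L.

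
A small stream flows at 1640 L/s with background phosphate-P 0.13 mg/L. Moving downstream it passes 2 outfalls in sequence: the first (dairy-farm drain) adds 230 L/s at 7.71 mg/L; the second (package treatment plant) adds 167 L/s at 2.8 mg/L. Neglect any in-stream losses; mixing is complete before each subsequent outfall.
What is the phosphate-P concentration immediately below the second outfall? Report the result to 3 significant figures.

After outfall 1: Q = 1640 + 230.0 = 1870 L/s; C = (1640·0.1300 + 230.0·7.710)/1870 = 1.062 mg/L.
After outfall 2: Q = 1870 + 167.0 = 2037 L/s; C = (1870·1.062 + 167.0·2.800)/2037 = 1.205 mg/L.

1.20 mg/L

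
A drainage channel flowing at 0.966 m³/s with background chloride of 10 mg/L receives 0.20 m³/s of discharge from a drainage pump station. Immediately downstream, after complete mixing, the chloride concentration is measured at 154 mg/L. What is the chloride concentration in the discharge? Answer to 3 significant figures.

Mass balance: 0.9660·10.00 + 0.2000·Cₑ = 1.166·154.0
→ Cₑ = (1.166·154.0 − 0.9660·10.00) / 0.2000 = 849.5 mg/L.

850 mg/L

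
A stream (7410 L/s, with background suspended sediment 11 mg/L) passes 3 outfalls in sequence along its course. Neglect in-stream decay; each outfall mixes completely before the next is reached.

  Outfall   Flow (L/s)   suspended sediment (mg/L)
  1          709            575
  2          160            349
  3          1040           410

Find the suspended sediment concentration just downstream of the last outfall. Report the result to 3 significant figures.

Outfall 1: combined Q = 8119 L/s; C = (7410·11.00 + 709.0·575.0)/8119 = 60.25 mg/L.
Outfall 2: combined Q = 8279 L/s; C = (8119·60.25 + 160.0·349.0)/8279 = 65.83 mg/L.
Outfall 3: combined Q = 9319 L/s; C = (8279·65.83 + 1040·410.0)/9319 = 104.2 mg/L.

104 mg/L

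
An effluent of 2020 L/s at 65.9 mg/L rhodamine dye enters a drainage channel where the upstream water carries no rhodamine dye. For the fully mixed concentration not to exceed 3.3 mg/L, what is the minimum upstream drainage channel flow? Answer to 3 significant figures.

38300 L/s

Set C_mix = 3.3: (Q·0 + 2020·65.90) / (Q + 2020) = 3.3
→ Q = 2020·(65.90 − 3.3)/(3.3 − 0) = 38320 L/s.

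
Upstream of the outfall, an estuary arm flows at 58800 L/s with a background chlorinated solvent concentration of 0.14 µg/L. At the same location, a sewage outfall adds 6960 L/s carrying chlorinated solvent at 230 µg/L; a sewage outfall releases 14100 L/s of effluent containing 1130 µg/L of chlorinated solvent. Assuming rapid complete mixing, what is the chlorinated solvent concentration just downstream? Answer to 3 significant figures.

220 µg/L

Flow-weighted average: C = (58800·0.1400 + 6960·230.0 + 14100·1130) / 79860 = 17540000/79860 = 219.7 µg/L.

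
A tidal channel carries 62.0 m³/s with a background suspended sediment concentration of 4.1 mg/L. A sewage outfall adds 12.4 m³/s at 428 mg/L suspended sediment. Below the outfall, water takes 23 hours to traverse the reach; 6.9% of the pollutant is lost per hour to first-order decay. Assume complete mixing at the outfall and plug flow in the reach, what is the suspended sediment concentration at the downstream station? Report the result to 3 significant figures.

14.4 mg/L

After mixing, C = (62.00·4.100 + 12.40·428.0) / 74.40 = 5561/74.40 = 74.75 mg/L.
6.9%/h lost → k = −ln(1 − 0.069) = 0.07150 h⁻¹.
Decay over the reach: 74.75·exp(−kt) = 74.75·0.1931 = 14.44 mg/L.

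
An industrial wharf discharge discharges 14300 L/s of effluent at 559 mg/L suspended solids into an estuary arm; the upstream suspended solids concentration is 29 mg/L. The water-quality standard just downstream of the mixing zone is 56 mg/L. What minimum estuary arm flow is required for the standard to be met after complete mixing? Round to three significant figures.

Set C_mix = 56: (Q·29.00 + 14300·559.0) / (Q + 14300) = 56
→ Q = 14300·(559.0 − 56)/(56 − 29.00) = 266400 L/s.

266000 L/s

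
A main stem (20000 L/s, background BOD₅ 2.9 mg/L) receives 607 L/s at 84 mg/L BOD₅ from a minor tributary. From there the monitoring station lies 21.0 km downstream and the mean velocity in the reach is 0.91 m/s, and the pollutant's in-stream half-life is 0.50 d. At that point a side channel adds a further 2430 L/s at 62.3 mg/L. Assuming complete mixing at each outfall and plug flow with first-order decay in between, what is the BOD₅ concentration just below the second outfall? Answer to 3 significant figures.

After mixing, C = (20000·2.900 + 607.0·84.00) / 20610 = 109000/20610 = 5.289 mg/L; combined flow 20610 L/s.
Travel time t = 21.0·1000 / 0.91 = 23080 s = 6.410 h.
Half-life 0.50 d → k = ln 2 / 0.50 = 1.386 d⁻¹.
Decay over the reach: 5.289·exp(−kt) = 5.289·0.6905 = 3.652 mg/L.
Second outfall: C = (20610·3.652 + 2430·62.30)/23040 = 9.839 mg/L.

9.84 mg/L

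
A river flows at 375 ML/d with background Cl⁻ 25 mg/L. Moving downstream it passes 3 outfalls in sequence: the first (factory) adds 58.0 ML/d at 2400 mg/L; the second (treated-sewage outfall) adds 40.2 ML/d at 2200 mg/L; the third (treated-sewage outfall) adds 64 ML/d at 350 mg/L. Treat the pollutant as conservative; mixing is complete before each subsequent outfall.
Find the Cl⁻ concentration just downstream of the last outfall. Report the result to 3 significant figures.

Outfall 1: combined Q = 433.0 ML/d; C = (375.0·25.00 + 58.00·2400)/433.0 = 343.1 mg/L.
Outfall 2: combined Q = 473.2 ML/d; C = (433.0·343.1 + 40.20·2200)/473.2 = 500.9 mg/L.
Outfall 3: combined Q = 537.2 ML/d; C = (473.2·500.9 + 64.00·350.0)/537.2 = 482.9 mg/L.

483 mg/L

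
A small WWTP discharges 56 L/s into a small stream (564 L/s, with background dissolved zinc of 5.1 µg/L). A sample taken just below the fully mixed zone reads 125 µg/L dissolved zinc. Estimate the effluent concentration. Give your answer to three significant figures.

Mass balance: 564.0·5.100 + 56.00·Cₑ = 620.0·125.0
→ Cₑ = (620.0·125.0 − 564.0·5.100) / 56.00 = 1333 µg/L.

1330 µg/L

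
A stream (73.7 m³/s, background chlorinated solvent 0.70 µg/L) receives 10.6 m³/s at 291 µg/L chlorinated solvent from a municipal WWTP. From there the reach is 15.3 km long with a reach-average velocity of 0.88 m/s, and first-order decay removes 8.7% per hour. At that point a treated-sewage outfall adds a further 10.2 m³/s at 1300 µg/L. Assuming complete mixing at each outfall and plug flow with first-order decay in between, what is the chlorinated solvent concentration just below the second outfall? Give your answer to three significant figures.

Mixed concentration C = ΣQC/ΣQ = (73.70·0.7000 + 10.60·291.0) / 84.30 = 3136/84.30 = 37.20 µg/L; combined flow 84.30 m³/s.
Travel time t = 15.3·1000 / 0.88 = 17390 s = 4.830 h.
8.7%/h lost → k = −ln(1 − 0.087) = 0.09102 h⁻¹.
Applying C = C₀e^(−kt): 37.20 × 0.6443 = 23.97 µg/L.
At the second outfall, C = (84.30·23.97 + 10.20·1300) / (84.30 + 10.20) = 161.7 µg/L.

162 µg/L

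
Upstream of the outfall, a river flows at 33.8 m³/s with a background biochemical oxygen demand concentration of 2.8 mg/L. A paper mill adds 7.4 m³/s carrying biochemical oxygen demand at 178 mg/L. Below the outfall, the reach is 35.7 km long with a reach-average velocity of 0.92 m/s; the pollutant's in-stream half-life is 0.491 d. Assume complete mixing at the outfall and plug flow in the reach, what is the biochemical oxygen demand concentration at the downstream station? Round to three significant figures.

18.2 mg/L

After mixing, C = (33.80·2.800 + 7.400·178.0) / 41.20 = 1412/41.20 = 34.27 mg/L.
Travel time t = 35.7·1000 / 0.92 = 38800 s = 10.78 h.
Half-life 0.491 d → k = ln 2 / 0.491 = 1.412 d⁻¹.
Decay over the reach: 34.27·exp(−kt) = 34.27·0.5304 = 18.18 mg/L.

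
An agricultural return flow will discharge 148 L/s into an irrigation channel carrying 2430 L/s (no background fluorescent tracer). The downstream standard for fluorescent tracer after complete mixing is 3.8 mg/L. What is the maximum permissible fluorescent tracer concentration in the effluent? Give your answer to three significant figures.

At the limit, (Qr·Cr + Qe·Cₑ)/(Qr + Qe) = 3.8:
Cₑ = (2578·3.8 − 2430·0) / 148.0 = 66.19 mg/L.

66.2 mg/L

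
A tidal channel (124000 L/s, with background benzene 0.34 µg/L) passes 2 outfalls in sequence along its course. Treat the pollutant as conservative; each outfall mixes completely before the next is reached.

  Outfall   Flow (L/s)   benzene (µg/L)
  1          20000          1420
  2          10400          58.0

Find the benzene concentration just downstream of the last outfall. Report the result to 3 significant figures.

After outfall 1: Q = 124000 + 20000 = 144000 L/s; C = (124000·0.3400 + 20000·1420)/144000 = 197.5 µg/L.
After outfall 2: Q = 144000 + 10400 = 154400 L/s; C = (144000·197.5 + 10400·58.00)/154400 = 188.1 µg/L.

188 µg/L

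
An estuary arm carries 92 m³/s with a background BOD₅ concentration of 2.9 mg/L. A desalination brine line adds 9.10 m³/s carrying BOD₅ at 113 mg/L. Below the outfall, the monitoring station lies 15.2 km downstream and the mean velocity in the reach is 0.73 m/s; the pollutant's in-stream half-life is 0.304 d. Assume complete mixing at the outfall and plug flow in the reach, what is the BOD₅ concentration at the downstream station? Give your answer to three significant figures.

Mixed concentration C = ΣQC/ΣQ = (92.00·2.900 + 9.100·113.0) / 101.1 = 1295/101.1 = 12.81 mg/L.
Travel time t = 15.2·1000 / 0.73 = 20820 s = 5.784 h.
Half-life 0.304 d → k = ln 2 / 0.304 = 2.280 d⁻¹.
After decay, C = 12.81 × e^(−kt) = 12.81 × 0.5772 = 7.395 mg/L.

7.39 mg/L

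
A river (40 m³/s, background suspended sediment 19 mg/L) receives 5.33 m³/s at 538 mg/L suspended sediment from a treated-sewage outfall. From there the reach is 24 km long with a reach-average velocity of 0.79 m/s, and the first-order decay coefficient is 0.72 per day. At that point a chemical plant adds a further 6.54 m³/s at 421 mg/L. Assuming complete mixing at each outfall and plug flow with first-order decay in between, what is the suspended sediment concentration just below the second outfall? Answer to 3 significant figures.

107 mg/L

Mixed concentration C = ΣQC/ΣQ = (40.00·19.00 + 5.330·538.0) / 45.33 = 3628/45.33 = 80.03 mg/L; combined flow 45.33 m³/s.
Travel time t = 24·1000 / 0.79 = 30380 s = 8.439 h.
After decay, C = 80.03 × e^(−kt) = 80.03 × 0.7763 = 62.13 mg/L.
Second outfall: C = (45.33·62.13 + 6.540·421.0)/51.87 = 107.4 mg/L.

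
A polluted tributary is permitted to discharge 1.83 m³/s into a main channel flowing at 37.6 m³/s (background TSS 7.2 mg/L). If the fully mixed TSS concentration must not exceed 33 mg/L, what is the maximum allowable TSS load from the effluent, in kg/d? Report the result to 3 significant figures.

Mass balance at the limit: 37.60·7.200 + 1.830·Cₑ = 39.43·33 → Cₑ = 563.1 mg/L.
Load = 1.830 m³/s × 563.1 g/m³ × 86 400 s/d = 89030 kg/d.

89000 kg/d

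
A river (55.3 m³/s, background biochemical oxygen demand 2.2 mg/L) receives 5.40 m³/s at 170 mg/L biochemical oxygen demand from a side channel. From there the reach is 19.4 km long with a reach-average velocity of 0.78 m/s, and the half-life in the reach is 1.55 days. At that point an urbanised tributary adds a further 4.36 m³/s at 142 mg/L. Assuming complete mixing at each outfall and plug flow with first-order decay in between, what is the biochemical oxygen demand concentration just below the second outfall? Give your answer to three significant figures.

23.6 mg/L

After mixing, C = (55.30·2.200 + 5.400·170.0) / 60.70 = 1040/60.70 = 17.13 mg/L; combined flow 60.70 m³/s.
Travel time t = 19.4·1000 / 0.78 = 24870 s = 6.909 h.
Half-life 1.55 d → k = ln 2 / 1.55 = 0.4472 d⁻¹.
First-order decay: C = 17.13·exp(−k·t) = 17.13·0.8792 = 15.06 mg/L.
Second outfall: C = (60.70·15.06 + 4.360·142.0)/65.06 = 23.57 mg/L.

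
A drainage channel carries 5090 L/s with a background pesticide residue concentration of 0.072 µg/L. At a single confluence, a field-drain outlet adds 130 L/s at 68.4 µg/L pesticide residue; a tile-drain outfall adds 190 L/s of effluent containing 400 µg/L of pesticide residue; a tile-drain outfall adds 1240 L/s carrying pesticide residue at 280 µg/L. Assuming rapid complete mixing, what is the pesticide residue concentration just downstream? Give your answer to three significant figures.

65.0 µg/L

After mixing, C = (5090·0.07200 + 130.0·68.40 + 190.0·400.0 + 1240·280.0) / 6650 = 432500/6650 = 65.03 µg/L.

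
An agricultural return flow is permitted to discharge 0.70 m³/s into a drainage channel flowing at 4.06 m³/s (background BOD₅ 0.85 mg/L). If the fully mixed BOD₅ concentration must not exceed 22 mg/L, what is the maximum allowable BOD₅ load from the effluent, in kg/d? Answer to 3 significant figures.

8750 kg/d

Mass balance at the limit: 4.060·0.8500 + 0.7000·Cₑ = 4.760·22 → Cₑ = 144.7 mg/L.
Load = 0.7000 m³/s × 144.7 g/m³ × 86 400 s/d = 8750 kg/d.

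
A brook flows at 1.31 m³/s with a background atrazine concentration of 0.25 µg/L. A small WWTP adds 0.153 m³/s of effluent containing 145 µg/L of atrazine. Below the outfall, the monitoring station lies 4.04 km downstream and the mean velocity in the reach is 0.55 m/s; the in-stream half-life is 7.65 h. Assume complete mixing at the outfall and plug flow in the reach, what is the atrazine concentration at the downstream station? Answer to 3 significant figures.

12.8 µg/L

Mass balance: C = (1.310·0.2500 + 0.1530·145.0) / 1.463 = 22.51/1.463 = 15.39 µg/L.
Travel time t = 4.04·1000 / 0.55 = 7345 s = 2.040 h.
Half-life 7.65 h → k = ln 2 / 7.65 = 0.09061 h⁻¹ = 2.175 d⁻¹.
First-order decay: C = 15.39·exp(−k·t) = 15.39·0.8312 = 12.79 µg/L.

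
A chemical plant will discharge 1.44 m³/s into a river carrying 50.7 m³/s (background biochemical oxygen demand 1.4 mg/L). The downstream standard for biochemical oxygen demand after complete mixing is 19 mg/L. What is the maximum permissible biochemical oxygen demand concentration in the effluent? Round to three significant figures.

639 mg/L

At the limit, (Qr·Cr + Qe·Cₑ)/(Qr + Qe) = 19:
Cₑ = (52.14·19 − 50.70·1.400) / 1.440 = 638.7 mg/L.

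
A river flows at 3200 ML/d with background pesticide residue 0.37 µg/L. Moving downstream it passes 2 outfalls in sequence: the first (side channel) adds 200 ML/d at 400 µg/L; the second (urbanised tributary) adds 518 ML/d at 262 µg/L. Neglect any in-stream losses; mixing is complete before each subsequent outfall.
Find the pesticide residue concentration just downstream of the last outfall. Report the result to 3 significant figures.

55.4 µg/L

Outfall 1: combined Q = 3400 ML/d; C = (3200·0.3700 + 200.0·400.0)/3400 = 23.88 µg/L.
Outfall 2: combined Q = 3918 ML/d; C = (3400·23.88 + 518.0·262.0)/3918 = 55.36 µg/L.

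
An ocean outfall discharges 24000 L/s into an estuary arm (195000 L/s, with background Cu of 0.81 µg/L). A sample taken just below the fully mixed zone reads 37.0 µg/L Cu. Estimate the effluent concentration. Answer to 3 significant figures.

Mass balance: 195000·0.8100 + 24000·Cₑ = 219000·37.00
→ Cₑ = (219000·37.00 − 195000·0.8100) / 24000 = 331.0 µg/L.

331 µg/L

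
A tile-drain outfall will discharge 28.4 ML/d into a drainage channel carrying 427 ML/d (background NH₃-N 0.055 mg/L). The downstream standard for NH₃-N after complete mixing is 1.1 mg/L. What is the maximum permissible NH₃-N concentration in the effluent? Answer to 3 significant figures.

At the limit, (Qr·Cr + Qe·Cₑ)/(Qr + Qe) = 1.1:
Cₑ = (455.4·1.1 − 427.0·0.05500) / 28.40 = 16.81 mg/L.

16.8 mg/L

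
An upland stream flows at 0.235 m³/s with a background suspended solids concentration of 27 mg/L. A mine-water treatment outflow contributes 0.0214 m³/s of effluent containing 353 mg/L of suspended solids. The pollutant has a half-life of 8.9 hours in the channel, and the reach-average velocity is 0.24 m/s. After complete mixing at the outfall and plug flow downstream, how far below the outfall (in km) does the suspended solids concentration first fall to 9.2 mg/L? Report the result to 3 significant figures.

Flow-weighted average: C = (0.2350·27.00 + 0.02140·353.0) / 0.2564 = 13.90/0.2564 = 54.21 mg/L.
Half-life 8.9 h → k = ln 2 / 8.9 = 0.07788 h⁻¹ = 1.869 d⁻¹.
Set 54.21·exp(−k·t) = 9.2 → t = ln(54.21/9.2)/k = 81980 s = 22.77 h.
Distance = v·t = 0.24·81980 = 19680 m = 19.68 km.

19.7 km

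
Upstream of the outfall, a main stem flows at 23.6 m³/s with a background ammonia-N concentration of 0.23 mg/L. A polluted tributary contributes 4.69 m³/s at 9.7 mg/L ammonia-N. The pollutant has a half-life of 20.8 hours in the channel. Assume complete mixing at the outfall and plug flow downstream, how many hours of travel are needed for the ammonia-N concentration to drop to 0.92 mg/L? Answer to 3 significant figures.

20.1 h

Mass balance: C = (23.60·0.2300 + 4.690·9.700) / 28.29 = 50.92/28.29 = 1.800 mg/L.
Half-life 20.8 h → k = ln 2 / 20.8 = 0.03332 h⁻¹ = 0.7998 d⁻¹.
1.800·exp(−k·t) = 0.92 → t = ln(1.800/0.92)/k = 72500 s = 20.14 h.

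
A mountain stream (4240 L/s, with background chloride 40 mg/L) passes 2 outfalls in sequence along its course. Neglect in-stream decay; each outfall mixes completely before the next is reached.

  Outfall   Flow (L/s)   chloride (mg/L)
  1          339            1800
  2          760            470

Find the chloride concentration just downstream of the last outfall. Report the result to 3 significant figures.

213 mg/L

Below outfall 1: Q → 4579 L/s, C = (4240·40.00 + 339.0·1800)/4579 = 170.3 mg/L.
Below outfall 2: Q → 5339 L/s, C = (4579·170.3 + 760.0·470.0)/5339 = 213.0 mg/L.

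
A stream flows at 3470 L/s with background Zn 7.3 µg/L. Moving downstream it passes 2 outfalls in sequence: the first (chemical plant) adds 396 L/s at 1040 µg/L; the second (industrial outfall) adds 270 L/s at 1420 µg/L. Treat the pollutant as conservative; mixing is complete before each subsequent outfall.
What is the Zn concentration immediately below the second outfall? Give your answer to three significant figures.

198 µg/L

Outfall 1: combined Q = 3866 L/s; C = (3470·7.300 + 396.0·1040)/3866 = 113.1 µg/L.
Outfall 2: combined Q = 4136 L/s; C = (3866·113.1 + 270.0·1420)/4136 = 198.4 µg/L.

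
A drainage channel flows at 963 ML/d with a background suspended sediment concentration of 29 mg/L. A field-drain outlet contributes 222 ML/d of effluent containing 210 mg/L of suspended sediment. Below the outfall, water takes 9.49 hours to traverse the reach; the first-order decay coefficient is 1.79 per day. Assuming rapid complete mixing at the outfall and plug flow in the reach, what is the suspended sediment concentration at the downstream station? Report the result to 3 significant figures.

Mixed concentration C = ΣQC/ΣQ = (963.0·29.00 + 222.0·210.0) / 1185 = 74550/1185 = 62.91 mg/L.
After decay, C = 62.91 × e^(−kt) = 62.91 × 0.4927 = 31.00 mg/L.

31.0 mg/L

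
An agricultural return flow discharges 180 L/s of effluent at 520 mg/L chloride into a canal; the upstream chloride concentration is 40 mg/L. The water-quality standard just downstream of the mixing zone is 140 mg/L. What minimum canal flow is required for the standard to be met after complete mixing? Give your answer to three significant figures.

684 L/s

Set C_mix = 140: (Q·40.00 + 180.0·520.0) / (Q + 180.0) = 140
→ Q = 180.0·(520.0 − 140)/(140 − 40.00) = 684.0 L/s.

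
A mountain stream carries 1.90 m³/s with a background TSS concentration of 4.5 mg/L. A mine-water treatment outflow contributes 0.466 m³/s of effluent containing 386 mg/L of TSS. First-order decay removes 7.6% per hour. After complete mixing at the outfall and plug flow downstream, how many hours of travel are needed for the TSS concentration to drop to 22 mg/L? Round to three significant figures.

Mass balance: C = (1.900·4.500 + 0.4660·386.0) / 2.366 = 188.4/2.366 = 79.64 mg/L.
7.6%/h lost → k = −ln(1 − 0.076) = 0.07904 h⁻¹.
79.64·exp(−k·t) = 22 → t = ln(79.64/22)/k = 58590 s = 16.28 h.

16.3 h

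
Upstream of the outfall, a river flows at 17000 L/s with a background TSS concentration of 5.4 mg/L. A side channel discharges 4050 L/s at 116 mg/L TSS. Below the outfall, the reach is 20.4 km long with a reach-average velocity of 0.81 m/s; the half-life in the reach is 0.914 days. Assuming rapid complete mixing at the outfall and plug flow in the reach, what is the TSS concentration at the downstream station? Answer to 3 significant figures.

Mass balance: C = (17000·5.400 + 4050·116.0) / 21050 = 561600/21050 = 26.68 mg/L.
Travel time t = 20.4·1000 / 0.81 = 25190 s = 6.996 h.
Half-life 0.914 d → k = ln 2 / 0.914 = 0.7584 d⁻¹.
First-order decay: C = 26.68·exp(−k·t) = 26.68·0.8017 = 21.39 mg/L.

21.4 mg/L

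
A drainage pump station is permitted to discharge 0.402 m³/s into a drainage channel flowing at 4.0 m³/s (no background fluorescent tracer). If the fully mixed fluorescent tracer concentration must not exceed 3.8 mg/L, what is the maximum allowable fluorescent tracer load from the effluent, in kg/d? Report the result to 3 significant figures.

Mass balance at the limit: 4.000·0 + 0.4020·Cₑ = 4.402·3.8 → Cₑ = 41.61 mg/L.
Load = 0.4020 m³/s × 41.61 g/m³ × 86 400 s/d = 1445 kg/d.

1450 kg/d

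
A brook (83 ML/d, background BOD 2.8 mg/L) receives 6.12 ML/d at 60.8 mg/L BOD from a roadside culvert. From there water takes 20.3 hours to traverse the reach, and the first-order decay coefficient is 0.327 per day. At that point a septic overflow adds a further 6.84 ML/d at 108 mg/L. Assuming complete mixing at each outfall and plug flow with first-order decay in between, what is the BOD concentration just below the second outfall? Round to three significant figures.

12.5 mg/L

Flow-weighted average: C = (83.00·2.800 + 6.120·60.80) / 89.12 = 604.5/89.12 = 6.783 mg/L; combined flow 89.12 ML/d.
Decay over the reach: 6.783·exp(−kt) = 6.783·0.7584 = 5.144 mg/L.
At the second outfall, C = (89.12·5.144 + 6.840·108.0) / (89.12 + 6.840) = 12.48 mg/L.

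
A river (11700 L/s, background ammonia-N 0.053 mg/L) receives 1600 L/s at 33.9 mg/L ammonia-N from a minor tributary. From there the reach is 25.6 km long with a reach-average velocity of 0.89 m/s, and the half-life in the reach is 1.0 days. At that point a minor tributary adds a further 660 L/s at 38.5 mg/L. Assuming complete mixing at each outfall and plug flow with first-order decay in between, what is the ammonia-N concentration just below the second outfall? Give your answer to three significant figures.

Mixed concentration C = ΣQC/ΣQ = (11700·0.05300 + 1600·33.90) / 13300 = 54860/13300 = 4.125 mg/L; combined flow 13300 L/s.
Travel time t = 25.6·1000 / 0.89 = 28760 s = 7.990 h.
Half-life 1.0 d → k = ln 2 / 1.0 = 0.6931 d⁻¹.
Decay over the reach: 4.125·exp(−kt) = 4.125·0.7939 = 3.275 mg/L.
Second outfall: C = (13300·3.275 + 660.0·38.50)/13960 = 4.940 mg/L.

4.94 mg/L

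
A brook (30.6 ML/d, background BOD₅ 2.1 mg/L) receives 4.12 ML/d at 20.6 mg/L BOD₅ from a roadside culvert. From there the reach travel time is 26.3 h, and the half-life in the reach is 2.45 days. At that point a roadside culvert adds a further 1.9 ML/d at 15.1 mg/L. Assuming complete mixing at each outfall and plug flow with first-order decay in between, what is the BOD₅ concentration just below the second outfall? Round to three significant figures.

3.77 mg/L

Flow-weighted average: C = (30.60·2.100 + 4.120·20.60) / 34.72 = 149.1/34.72 = 4.295 mg/L; combined flow 34.72 ML/d.
Half-life 2.45 d → k = ln 2 / 2.45 = 0.2829 d⁻¹.
Applying C = C₀e^(−kt): 4.295 × 0.7334 = 3.150 mg/L.
Second outfall: C = (34.72·3.150 + 1.900·15.10)/36.62 = 3.770 mg/L.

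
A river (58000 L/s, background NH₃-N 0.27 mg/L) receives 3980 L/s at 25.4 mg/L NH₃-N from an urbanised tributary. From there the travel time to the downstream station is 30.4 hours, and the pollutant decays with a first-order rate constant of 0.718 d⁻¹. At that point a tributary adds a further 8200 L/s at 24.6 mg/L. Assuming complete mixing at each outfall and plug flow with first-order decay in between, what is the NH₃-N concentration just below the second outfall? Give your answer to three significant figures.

3.54 mg/L

After mixing, C = (58000·0.2700 + 3980·25.40) / 61980 = 116800/61980 = 1.884 mg/L; combined flow 61980 L/s.
Decay over the reach: 1.884·exp(−kt) = 1.884·0.4027 = 0.7586 mg/L.
Second outfall: C = (61980·0.7586 + 8200·24.60)/70180 = 3.544 mg/L.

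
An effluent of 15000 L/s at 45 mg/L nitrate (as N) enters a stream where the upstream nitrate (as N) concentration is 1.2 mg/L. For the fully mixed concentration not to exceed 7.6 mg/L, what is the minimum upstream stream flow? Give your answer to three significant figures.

87700 L/s

Set C_mix = 7.6: (Q·1.200 + 15000·45.00) / (Q + 15000) = 7.6
→ Q = 15000·(45.00 − 7.6)/(7.6 − 1.200) = 87660 L/s.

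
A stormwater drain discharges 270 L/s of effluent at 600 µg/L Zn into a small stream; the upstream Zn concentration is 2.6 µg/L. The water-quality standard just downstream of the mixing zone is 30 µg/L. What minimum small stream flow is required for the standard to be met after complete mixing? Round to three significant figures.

Set C_mix = 30: (Q·2.600 + 270.0·600.0) / (Q + 270.0) = 30
→ Q = 270.0·(600.0 − 30)/(30 − 2.600) = 5617 L/s.

5620 L/s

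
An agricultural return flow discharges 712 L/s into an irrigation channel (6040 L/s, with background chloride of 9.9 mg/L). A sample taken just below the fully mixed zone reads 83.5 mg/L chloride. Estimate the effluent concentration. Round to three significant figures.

Mass balance: 6040·9.900 + 712.0·Cₑ = 6752·83.50
→ Cₑ = (6752·83.50 − 6040·9.900) / 712.0 = 707.9 mg/L.

708 mg/L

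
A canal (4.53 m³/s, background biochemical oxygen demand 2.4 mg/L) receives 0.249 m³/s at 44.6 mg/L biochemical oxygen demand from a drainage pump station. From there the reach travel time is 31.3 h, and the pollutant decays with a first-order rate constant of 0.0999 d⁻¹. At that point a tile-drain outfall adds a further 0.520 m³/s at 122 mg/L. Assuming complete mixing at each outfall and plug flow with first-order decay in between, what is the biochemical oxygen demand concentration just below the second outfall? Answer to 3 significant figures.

Mass balance: C = (4.530·2.400 + 0.2490·44.60) / 4.779 = 21.98/4.779 = 4.599 mg/L; combined flow 4.779 m³/s.
After decay, C = 4.599 × e^(−kt) = 4.599 × 0.8778 = 4.037 mg/L.
Second outfall: C = (4.779·4.037 + 0.5200·122.0)/5.299 = 15.61 mg/L.

15.6 mg/L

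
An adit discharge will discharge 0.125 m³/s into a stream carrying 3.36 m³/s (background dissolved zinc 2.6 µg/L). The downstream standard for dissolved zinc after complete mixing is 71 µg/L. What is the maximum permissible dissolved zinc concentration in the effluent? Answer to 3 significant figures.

At the limit, (Qr·Cr + Qe·Cₑ)/(Qr + Qe) = 71:
Cₑ = (3.485·71 − 3.360·2.600) / 0.1250 = 1910 µg/L.

1910 µg/L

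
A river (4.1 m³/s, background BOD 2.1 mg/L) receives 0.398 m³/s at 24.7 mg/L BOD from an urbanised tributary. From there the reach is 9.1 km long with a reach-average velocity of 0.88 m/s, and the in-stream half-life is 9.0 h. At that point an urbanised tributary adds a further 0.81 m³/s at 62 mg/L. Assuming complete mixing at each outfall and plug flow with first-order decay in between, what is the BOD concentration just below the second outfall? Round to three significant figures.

12.2 mg/L

Flow-weighted average: C = (4.100·2.100 + 0.3980·24.70) / 4.498 = 18.44/4.498 = 4.100 mg/L; combined flow 4.498 m³/s.
Travel time t = 9.1·1000 / 0.88 = 10340 s = 2.872 h.
Half-life 9.0 h → k = ln 2 / 9.0 = 0.07702 h⁻¹ = 1.848 d⁻¹.
After decay, C = 4.100 × e^(−kt) = 4.100 × 0.8015 = 3.286 mg/L.
Second outfall: C = (4.498·3.286 + 0.8100·62.00)/5.308 = 12.25 mg/L.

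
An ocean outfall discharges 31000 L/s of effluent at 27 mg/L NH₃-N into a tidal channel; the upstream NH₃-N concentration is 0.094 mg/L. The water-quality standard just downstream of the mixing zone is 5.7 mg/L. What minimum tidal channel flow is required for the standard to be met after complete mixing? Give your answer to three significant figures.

118000 L/s

Set C_mix = 5.7: (Q·0.09400 + 31000·27.00) / (Q + 31000) = 5.7
→ Q = 31000·(27.00 − 5.7)/(5.7 − 0.09400) = 117800 L/s.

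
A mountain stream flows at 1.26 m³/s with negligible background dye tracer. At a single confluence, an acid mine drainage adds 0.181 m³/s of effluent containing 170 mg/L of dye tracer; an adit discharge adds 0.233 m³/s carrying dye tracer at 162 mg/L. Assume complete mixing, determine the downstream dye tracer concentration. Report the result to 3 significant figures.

40.9 mg/L

After mixing, C = (1.260·0 + 0.1810·170.0 + 0.2330·162.0) / 1.674 = 68.52/1.674 = 40.93 mg/L.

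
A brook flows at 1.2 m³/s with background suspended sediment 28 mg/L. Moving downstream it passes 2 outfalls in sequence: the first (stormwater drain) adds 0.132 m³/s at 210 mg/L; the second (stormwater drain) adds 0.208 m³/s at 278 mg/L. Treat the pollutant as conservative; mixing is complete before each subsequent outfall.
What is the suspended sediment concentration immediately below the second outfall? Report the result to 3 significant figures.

Below outfall 1: Q → 1.332 m³/s, C = (1.200·28.00 + 0.1320·210.0)/1.332 = 46.04 mg/L.
Below outfall 2: Q → 1.540 m³/s, C = (1.332·46.04 + 0.2080·278.0)/1.540 = 77.37 mg/L.

77.4 mg/L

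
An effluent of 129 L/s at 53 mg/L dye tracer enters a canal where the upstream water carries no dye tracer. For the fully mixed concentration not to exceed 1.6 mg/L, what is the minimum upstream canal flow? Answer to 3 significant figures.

4140 L/s

Set C_mix = 1.6: (Q·0 + 129.0·53.00) / (Q + 129.0) = 1.6
→ Q = 129.0·(53.00 − 1.6)/(1.6 − 0) = 4144 L/s.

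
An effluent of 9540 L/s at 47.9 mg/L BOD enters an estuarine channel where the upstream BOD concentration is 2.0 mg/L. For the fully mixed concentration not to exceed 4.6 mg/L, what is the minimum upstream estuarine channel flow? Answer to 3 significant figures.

159000 L/s

Set C_mix = 4.6: (Q·2.000 + 9540·47.90) / (Q + 9540) = 4.6
→ Q = 9540·(47.90 − 4.6)/(4.6 − 2.000) = 158900 L/s.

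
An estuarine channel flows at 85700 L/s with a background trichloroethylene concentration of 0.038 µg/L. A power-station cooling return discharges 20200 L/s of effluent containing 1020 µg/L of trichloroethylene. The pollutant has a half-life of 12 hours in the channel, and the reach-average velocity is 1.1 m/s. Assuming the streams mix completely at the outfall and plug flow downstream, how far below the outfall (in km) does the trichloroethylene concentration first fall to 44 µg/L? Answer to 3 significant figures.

102 km

After mixing, C = (85700·0.03800 + 20200·1020) / 105900 = 20610000/105900 = 194.6 µg/L.
Half-life 12 h → k = ln 2 / 12 = 0.05776 h⁻¹ = 1.386 d⁻¹.
Set 194.6·exp(−k·t) = 44 → t = ln(194.6/44)/k = 92660 s = 25.74 h.
Distance = v·t = 1.1·92660 = 101900 m = 101.9 km.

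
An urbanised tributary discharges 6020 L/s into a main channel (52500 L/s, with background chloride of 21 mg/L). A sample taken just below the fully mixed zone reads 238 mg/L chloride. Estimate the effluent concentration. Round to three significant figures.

2130 mg/L

Mass balance: 52500·21.00 + 6020·Cₑ = 58520·238.0
→ Cₑ = (58520·238.0 − 52500·21.00) / 6020 = 2130 mg/L.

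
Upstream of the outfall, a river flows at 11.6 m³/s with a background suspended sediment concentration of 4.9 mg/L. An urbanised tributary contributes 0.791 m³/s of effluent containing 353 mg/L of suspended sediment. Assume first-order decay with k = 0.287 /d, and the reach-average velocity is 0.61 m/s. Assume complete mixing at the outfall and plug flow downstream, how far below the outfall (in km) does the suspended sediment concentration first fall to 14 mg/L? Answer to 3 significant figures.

121 km

Mixed concentration C = ΣQC/ΣQ = (11.60·4.900 + 0.7910·353.0) / 12.39 = 336.1/12.39 = 27.12 mg/L.
Set 27.12·exp(−k·t) = 14 → t = ln(27.12/14)/k = 199100 s = 55.30 h.
Distance = v·t = 0.61·199100 = 121400 m = 121.4 km.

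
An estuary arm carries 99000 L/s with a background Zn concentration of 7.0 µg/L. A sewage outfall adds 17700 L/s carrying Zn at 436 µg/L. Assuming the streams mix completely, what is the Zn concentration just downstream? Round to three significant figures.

Conservation of mass: C = (99000·7.000 + 17700·436.0) / 116700 = 8410000/116700 = 72.07 µg/L.

72.1 µg/L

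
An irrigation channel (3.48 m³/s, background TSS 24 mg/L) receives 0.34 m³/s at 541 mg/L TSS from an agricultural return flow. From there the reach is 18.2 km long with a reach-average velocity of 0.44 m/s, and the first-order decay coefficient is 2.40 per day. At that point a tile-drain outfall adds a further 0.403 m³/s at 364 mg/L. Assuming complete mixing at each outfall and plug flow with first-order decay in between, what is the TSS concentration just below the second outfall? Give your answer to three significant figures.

54.8 mg/L

Flow-weighted average: C = (3.480·24.00 + 0.3400·541.0) / 3.820 = 267.5/3.820 = 70.02 mg/L; combined flow 3.820 m³/s.
Travel time t = 18.2·1000 / 0.44 = 41360 s = 11.49 h.
First-order decay: C = 70.02·exp(−k·t) = 70.02·0.3170 = 22.19 mg/L.
Second outfall: C = (3.820·22.19 + 0.4030·364.0)/4.223 = 54.81 mg/L.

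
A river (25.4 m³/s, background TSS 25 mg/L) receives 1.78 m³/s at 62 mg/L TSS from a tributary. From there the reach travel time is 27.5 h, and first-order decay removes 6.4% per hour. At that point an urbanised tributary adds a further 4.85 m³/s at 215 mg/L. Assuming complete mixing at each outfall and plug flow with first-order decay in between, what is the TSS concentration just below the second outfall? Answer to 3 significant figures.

36.3 mg/L

Mass balance: C = (25.40·25.00 + 1.780·62.00) / 27.18 = 745.4/27.18 = 27.42 mg/L; combined flow 27.18 m³/s.
6.4%/h lost → k = −ln(1 − 0.064) = 0.06614 h⁻¹.
Decay over the reach: 27.42·exp(−kt) = 27.42·0.1622 = 4.448 mg/L.
Second outfall: C = (27.18·4.448 + 4.850·215.0)/32.03 = 36.33 mg/L.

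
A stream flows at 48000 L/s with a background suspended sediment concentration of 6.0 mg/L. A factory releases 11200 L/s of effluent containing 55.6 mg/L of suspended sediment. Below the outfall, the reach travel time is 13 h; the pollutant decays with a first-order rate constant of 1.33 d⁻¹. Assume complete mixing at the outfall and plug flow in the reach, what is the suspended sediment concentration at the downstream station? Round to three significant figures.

Mass balance: C = (48000·6.000 + 11200·55.60) / 59200 = 910700/59200 = 15.38 mg/L.
Decay over the reach: 15.38·exp(−kt) = 15.38·0.4865 = 7.485 mg/L.

7.48 mg/L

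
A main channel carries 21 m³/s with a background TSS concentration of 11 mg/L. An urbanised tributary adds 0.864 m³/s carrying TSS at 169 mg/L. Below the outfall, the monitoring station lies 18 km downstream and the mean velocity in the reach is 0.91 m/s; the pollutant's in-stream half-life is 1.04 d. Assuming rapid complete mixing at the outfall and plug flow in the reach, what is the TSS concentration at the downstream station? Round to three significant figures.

14.8 mg/L

Flow-weighted average: C = (21.00·11.00 + 0.8640·169.0) / 21.86 = 377.0/21.86 = 17.24 mg/L.
Travel time t = 18·1000 / 0.91 = 19780 s = 5.495 h.
Half-life 1.04 d → k = ln 2 / 1.04 = 0.6665 d⁻¹.
Applying C = C₀e^(−kt): 17.24 × 0.8585 = 14.80 mg/L.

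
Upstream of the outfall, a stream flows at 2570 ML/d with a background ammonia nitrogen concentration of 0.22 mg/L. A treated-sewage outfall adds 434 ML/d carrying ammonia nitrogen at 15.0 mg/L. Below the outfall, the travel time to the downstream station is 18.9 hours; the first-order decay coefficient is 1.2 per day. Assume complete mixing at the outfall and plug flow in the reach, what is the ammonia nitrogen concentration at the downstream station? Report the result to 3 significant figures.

0.915 mg/L

Mass balance: C = (2570·0.2200 + 434.0·15.00) / 3004 = 7075/3004 = 2.355 mg/L.
After decay, C = 2.355 × e^(−kt) = 2.355 × 0.3887 = 0.9155 mg/L.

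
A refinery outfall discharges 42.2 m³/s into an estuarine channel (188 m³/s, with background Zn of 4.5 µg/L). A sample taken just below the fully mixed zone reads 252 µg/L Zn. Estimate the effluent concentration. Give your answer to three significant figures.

1350 µg/L

Mass balance: 188.0·4.500 + 42.20·Cₑ = 230.2·252.0
→ Cₑ = (230.2·252.0 − 188.0·4.500) / 42.20 = 1355 µg/L.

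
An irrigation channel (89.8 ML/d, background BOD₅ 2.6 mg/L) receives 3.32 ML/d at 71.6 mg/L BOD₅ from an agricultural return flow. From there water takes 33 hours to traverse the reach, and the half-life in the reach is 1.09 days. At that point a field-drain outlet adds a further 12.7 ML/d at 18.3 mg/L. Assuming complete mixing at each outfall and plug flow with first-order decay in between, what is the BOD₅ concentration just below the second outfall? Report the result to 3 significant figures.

After mixing, C = (89.80·2.600 + 3.320·71.60) / 93.12 = 471.2/93.12 = 5.060 mg/L; combined flow 93.12 ML/d.
Half-life 1.09 d → k = ln 2 / 1.09 = 0.6359 d⁻¹.
Applying C = C₀e^(−kt): 5.060 × 0.4171 = 2.111 mg/L.
Second outfall: C = (93.12·2.111 + 12.70·18.30)/105.8 = 4.054 mg/L.

4.05 mg/L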